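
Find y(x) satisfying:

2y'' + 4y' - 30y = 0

Characteristic equation: 2r² + 4r - 30 = 0
Divide by 2: r² + 2r - 15 = 0
Roots: r = 3, -5 (distinct real)
General solution: y = C₁e^(3x) + C₂e^(-5x)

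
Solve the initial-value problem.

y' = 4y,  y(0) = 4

General solution: y = Ce^(4x)
Applying IC y(0) = 4:
Particular solution: y = 4e^(4x)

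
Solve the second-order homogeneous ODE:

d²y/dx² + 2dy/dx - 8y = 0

Characteristic equation: r² + 2r - 8 = 0
Roots: r = 2, -4 (distinct real)
General solution: y = C₁e^(2x) + C₂e^(-4x)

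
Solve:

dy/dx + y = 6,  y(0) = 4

General solution: y = 6 + Ce^(-x)
Applying y(0) = 4: C = 4 - 6 = -2
Particular solution: y = 6 - 2e^(-x)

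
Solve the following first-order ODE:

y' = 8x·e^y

Separating variables and integrating:
-e^(-y) = 4x² + C

General solution: y = -ln(C - 4x²)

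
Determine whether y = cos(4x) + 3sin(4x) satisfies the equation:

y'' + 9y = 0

Verification:
y'' = -16cos(4x) - 48sin(4x)
y'' + 9y ≠ 0 (frequency mismatch: got 16 instead of 9)

No, it is not a solution.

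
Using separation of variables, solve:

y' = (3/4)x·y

Separating variables and integrating:
ln|y| = 3x^2/8 + C

General solution: y = Ce^(3x^2/8)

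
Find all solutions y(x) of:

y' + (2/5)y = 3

Using integrating factor method:

General solution: y = 15/2 + Ce^(-2x/5)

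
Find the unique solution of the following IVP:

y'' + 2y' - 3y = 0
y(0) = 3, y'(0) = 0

General solution: y = C₁e^x + C₂e^(-3x)
Applying ICs: C₁ = 9/4, C₂ = 3/4
Particular solution: y = (9/4)e^x + (3/4)e^(-3x)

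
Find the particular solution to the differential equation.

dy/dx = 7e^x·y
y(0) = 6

General solution: y = Ce^(7e^x)
Applying IC y(0) = 6:
Particular solution: y = 6e^(7(e^x - 1))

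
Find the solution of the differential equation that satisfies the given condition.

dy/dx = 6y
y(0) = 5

General solution: y = Ce^(6x)
Applying IC y(0) = 5:
Particular solution: y = 5e^(6x)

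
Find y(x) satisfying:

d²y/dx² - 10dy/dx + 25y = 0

Characteristic equation: r² - 10r + 25 = 0
Factored: (r - 5)² = 0
Repeated root: r = 5
General solution: y = (C₁ + C₂x)e^(5x)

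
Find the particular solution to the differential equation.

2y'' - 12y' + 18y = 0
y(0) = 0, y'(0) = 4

General solution: y = (C₁ + C₂x)e^(3x)
Repeated root r = 3
Applying ICs: C₁ = 0, C₂ = 4
Particular solution: y = 4xe^(3x)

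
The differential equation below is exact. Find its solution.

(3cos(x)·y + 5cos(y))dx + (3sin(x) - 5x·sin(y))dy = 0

Verify exactness: ∂M/∂y = ∂N/∂x ✓
Find F(x,y) such that ∂F/∂x = M, ∂F/∂y = N
Solution: 3sin(x)·y + 5x·cos(y) = C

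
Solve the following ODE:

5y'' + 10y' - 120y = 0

Characteristic equation: 5r² + 10r - 120 = 0
Divide by 5: r² + 2r - 24 = 0
Roots: r = 4, -6 (distinct real)
General solution: y = C₁e^(4x) + C₂e^(-6x)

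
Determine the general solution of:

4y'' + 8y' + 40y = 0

Characteristic equation: 4r² + 8r + 40 = 0
Divide by 4: r² + 2r + 10 = 0
Roots: r = -1 ± 3i (complex conjugates)
General solution: y = e^(-x)(C₁cos(3x) + C₂sin(3x))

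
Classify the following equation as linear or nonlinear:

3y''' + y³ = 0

Nonlinear (y³ term)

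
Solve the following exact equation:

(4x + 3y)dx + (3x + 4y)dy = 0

Verify exactness: ∂M/∂y = ∂N/∂x ✓
Find F(x,y) such that ∂F/∂x = M, ∂F/∂y = N
Solution: 2x² + 3xy + 2y² = C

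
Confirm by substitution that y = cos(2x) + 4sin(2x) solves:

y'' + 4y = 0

Verification:
y'' = -4cos(2x) - 16sin(2x)
y'' + 4y = 0 ✓

Yes, it is a solution.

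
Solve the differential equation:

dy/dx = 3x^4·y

Separating variables and integrating:
ln|y| = 3x^5/5 + C

General solution: y = Ce^(3x^5/5)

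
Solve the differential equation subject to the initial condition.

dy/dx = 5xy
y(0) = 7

General solution: y = Ce^(5x²/2)
Applying IC y(0) = 7:
Particular solution: y = 7e^(5x²/2)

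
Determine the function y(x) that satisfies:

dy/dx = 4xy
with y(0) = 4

General solution: y = Ce^(2x²)
Applying IC y(0) = 4:
Particular solution: y = 4e^(2x²)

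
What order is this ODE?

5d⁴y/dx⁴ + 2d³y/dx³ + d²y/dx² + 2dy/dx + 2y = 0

The order is 4 (highest derivative is of order 4).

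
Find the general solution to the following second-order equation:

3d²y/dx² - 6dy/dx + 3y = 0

Characteristic equation: 3r² - 6r + 3 = 0
Divide by 3: r² - 2r + 1 = 0
Factored: (r - 1)² = 0
Repeated root: r = 1
General solution: y = (C₁ + C₂x)e^x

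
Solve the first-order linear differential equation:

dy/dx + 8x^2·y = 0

Using integrating factor method:

General solution: y = Ce^(-8x^3/3)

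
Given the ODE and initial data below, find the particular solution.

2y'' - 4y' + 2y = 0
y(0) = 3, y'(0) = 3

General solution: y = (C₁ + C₂x)e^x
Repeated root r = 1
Applying ICs: C₁ = 3, C₂ = 0
Particular solution: y = 3e^x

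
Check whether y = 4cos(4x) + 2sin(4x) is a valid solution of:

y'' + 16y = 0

Verification:
y'' = -64cos(4x) - 32sin(4x)
y'' + 16y = 0 ✓

Yes, it is a solution.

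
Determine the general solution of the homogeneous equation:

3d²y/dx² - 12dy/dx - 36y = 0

Characteristic equation: 3r² - 12r - 36 = 0
Divide by 3: r² - 4r - 12 = 0
Roots: r = 6, -2 (distinct real)
General solution: y = C₁e^(6x) + C₂e^(-2x)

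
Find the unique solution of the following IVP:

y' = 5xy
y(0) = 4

General solution: y = Ce^(5x²/2)
Applying IC y(0) = 4:
Particular solution: y = 4e^(5x²/2)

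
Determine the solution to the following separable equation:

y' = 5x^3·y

Separating variables and integrating:
ln|y| = 5x^4/4 + C

General solution: y = Ce^(5x^4/4)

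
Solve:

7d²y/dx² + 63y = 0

Characteristic equation: 7r² + 63 = 0
Divide by 7: r² + 9 = 0
Roots: r = ±3i (complex conjugates)
General solution: y = C₁cos(3x) + C₂sin(3x)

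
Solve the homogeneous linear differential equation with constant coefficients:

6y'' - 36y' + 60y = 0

Characteristic equation: 6r² - 36r + 60 = 0
Divide by 6: r² - 6r + 10 = 0
Roots: r = 3 ± i (complex conjugates)
General solution: y = e^(3x)(C₁cos(x) + C₂sin(x))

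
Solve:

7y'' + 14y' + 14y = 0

Characteristic equation: 7r² + 14r + 14 = 0
Divide by 7: r² + 2r + 2 = 0
Roots: r = -1 ± i (complex conjugates)
General solution: y = e^(-x)(C₁cos(x) + C₂sin(x))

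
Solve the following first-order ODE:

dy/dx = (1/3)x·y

Separating variables and integrating:
ln|y| = x^2/6 + C

General solution: y = Ce^(x^2/6)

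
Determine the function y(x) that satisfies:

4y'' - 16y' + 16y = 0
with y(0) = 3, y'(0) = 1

General solution: y = (C₁ + C₂x)e^(2x)
Repeated root r = 2
Applying ICs: C₁ = 3, C₂ = -5
Particular solution: y = (3 - 5x)e^(2x)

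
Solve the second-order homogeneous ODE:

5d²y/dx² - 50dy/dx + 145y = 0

Characteristic equation: 5r² - 50r + 145 = 0
Divide by 5: r² - 10r + 29 = 0
Roots: r = 5 ± 2i (complex conjugates)
General solution: y = e^(5x)(C₁cos(2x) + C₂sin(2x))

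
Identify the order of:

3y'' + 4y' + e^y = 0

The order is 2 (highest derivative is of order 2).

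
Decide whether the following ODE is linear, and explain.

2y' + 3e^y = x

Nonlinear (e^y is nonlinear in y)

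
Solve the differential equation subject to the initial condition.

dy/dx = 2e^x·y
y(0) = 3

General solution: y = Ce^(2e^x)
Applying IC y(0) = 3:
Particular solution: y = 3e^(2(e^x - 1))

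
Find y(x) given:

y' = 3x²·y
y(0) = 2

General solution: y = Ce^(x³)
Applying IC y(0) = 2:
Particular solution: y = 2e^(x³)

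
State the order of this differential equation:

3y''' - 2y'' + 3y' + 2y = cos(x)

The order is 3 (highest derivative is of order 3).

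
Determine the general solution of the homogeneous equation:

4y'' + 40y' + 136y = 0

Characteristic equation: 4r² + 40r + 136 = 0
Divide by 4: r² + 10r + 34 = 0
Roots: r = -5 ± 3i (complex conjugates)
General solution: y = e^(-5x)(C₁cos(3x) + C₂sin(3x))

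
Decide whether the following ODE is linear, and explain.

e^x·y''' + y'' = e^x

Linear (y and its derivatives appear to the first power only, no products of y terms)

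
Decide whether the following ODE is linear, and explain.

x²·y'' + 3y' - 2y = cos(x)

Linear (y and its derivatives appear to the first power only, no products of y terms)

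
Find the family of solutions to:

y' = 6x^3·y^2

Separating variables and integrating:
-1/y = 3x^4/2 + C

General solution: y^-1 = (-3/2)x^4 + C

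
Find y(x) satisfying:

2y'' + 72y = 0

Characteristic equation: 2r² + 72 = 0
Divide by 2: r² + 36 = 0
Roots: r = ±6i (complex conjugates)
General solution: y = C₁cos(6x) + C₂sin(6x)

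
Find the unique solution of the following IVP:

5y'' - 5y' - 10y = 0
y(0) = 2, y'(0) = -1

General solution: y = C₁e^(2x) + C₂e^(-x)
Applying ICs: C₁ = 1/3, C₂ = 5/3
Particular solution: y = (1/3)e^(2x) + (5/3)e^(-x)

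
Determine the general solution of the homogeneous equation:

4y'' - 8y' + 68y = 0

Characteristic equation: 4r² - 8r + 68 = 0
Divide by 4: r² - 2r + 17 = 0
Roots: r = 1 ± 4i (complex conjugates)
General solution: y = e^x(C₁cos(4x) + C₂sin(4x))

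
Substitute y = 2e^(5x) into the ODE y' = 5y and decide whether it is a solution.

Verification:
y = 2e^(5x)
y' = 10e^(5x)
5y = 10e^(5x)
y' = 5y ✓

Yes, it is a solution.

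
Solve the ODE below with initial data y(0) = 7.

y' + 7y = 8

General solution: y = 8/7 + Ce^(-7x)
Applying y(0) = 7: C = 7 - 8/7 = 41/7
Particular solution: y = 8/7 + (41/7)e^(-7x)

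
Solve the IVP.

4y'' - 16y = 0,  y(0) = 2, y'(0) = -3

General solution: y = C₁e^(2x) + C₂e^(-2x)
Applying ICs: C₁ = 1/4, C₂ = 7/4
Particular solution: y = (1/4)e^(2x) + (7/4)e^(-2x)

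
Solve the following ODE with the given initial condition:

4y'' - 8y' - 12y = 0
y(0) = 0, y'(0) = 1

General solution: y = C₁e^(3x) + C₂e^(-x)
Applying ICs: C₁ = 1/4, C₂ = -1/4
Particular solution: y = (1/4)e^(3x) - (1/4)e^(-x)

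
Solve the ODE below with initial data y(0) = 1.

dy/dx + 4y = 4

General solution: y = 1 + Ce^(-4x)
Applying y(0) = 1: C = 1 - 1 = 0
Particular solution: y = 1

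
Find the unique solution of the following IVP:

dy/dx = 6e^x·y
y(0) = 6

General solution: y = Ce^(6e^x)
Applying IC y(0) = 6:
Particular solution: y = 6e^(6(e^x - 1))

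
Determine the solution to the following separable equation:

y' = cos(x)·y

Separating variables and integrating:
ln|y| = sin(x) + C

General solution: y = Ce^(sin(x))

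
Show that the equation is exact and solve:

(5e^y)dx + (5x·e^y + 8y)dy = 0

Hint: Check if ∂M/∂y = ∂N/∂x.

Verify exactness: ∂M/∂y = ∂N/∂x ✓
Find F(x,y) such that ∂F/∂x = M, ∂F/∂y = N
Solution: 5x·e^y + 4y² = C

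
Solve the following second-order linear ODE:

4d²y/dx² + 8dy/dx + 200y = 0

Characteristic equation: 4r² + 8r + 200 = 0
Divide by 4: r² + 2r + 50 = 0
Roots: r = -1 ± 7i (complex conjugates)
General solution: y = e^(-x)(C₁cos(7x) + C₂sin(7x))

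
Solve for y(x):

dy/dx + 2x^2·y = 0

Using integrating factor method:

General solution: y = Ce^(-2x^3/3)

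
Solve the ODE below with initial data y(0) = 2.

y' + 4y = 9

General solution: y = 9/4 + Ce^(-4x)
Applying y(0) = 2: C = 2 - 9/4 = -1/4
Particular solution: y = 9/4 - (1/4)e^(-4x)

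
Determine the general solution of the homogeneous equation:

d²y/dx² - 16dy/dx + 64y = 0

Characteristic equation: r² - 16r + 64 = 0
Factored: (r - 8)² = 0
Repeated root: r = 8
General solution: y = (C₁ + C₂x)e^(8x)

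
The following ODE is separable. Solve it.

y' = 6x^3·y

Separating variables and integrating:
ln|y| = 3x^4/2 + C

General solution: y = Ce^(3x^4/2)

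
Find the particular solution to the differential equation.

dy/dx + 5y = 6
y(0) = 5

General solution: y = 6/5 + Ce^(-5x)
Applying y(0) = 5: C = 5 - 6/5 = 19/5
Particular solution: y = 6/5 + (19/5)e^(-5x)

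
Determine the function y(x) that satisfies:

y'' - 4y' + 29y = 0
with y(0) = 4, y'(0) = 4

General solution: y = e^(2x)(C₁cos(5x) + C₂sin(5x))
Complex roots r = 2 ± 5i
Applying ICs: C₁ = 4, C₂ = -4/5
Particular solution: y = e^(2x)(4cos(5x) - (4/5)sin(5x))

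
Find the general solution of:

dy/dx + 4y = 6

Using integrating factor method:

General solution: y = 3/2 + Ce^(-4x)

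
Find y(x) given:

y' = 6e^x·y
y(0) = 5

General solution: y = Ce^(6e^x)
Applying IC y(0) = 5:
Particular solution: y = 5e^(6(e^x - 1))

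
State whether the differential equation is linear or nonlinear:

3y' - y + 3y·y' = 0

Nonlinear (product y·y')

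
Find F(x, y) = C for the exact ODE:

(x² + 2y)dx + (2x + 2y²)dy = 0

Verify exactness: ∂M/∂y = ∂N/∂x ✓
Find F(x,y) such that ∂F/∂x = M, ∂F/∂y = N
Solution: x³/3 + 2xy + 2y³/3 = C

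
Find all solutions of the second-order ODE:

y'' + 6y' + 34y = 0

Characteristic equation: r² + 6r + 34 = 0
Roots: r = -3 ± 5i (complex conjugates)
General solution: y = e^(-3x)(C₁cos(5x) + C₂sin(5x))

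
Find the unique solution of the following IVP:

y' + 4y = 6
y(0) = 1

General solution: y = 3/2 + Ce^(-4x)
Applying y(0) = 1: C = 1 - 3/2 = -1/2
Particular solution: y = 3/2 - (1/2)e^(-4x)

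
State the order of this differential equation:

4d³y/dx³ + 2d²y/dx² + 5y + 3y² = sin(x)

The order is 3 (highest derivative is of order 3).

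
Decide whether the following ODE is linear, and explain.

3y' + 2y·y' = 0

Nonlinear (product y·y')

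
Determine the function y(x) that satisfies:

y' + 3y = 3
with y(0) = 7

General solution: y = 1 + Ce^(-3x)
Applying y(0) = 7: C = 7 - 1 = 6
Particular solution: y = 1 + 6e^(-3x)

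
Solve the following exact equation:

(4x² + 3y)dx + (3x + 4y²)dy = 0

Verify exactness: ∂M/∂y = ∂N/∂x ✓
Find F(x,y) such that ∂F/∂x = M, ∂F/∂y = N
Solution: 4x³/3 + 3xy + 4y³/3 = C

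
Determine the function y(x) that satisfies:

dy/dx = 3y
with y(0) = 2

General solution: y = Ce^(3x)
Applying IC y(0) = 2:
Particular solution: y = 2e^(3x)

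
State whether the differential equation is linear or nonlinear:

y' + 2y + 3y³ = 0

Nonlinear (y³ term)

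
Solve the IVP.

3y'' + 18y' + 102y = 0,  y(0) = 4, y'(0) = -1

General solution: y = e^(-3x)(C₁cos(5x) + C₂sin(5x))
Complex roots r = -3 ± 5i
Applying ICs: C₁ = 4, C₂ = 11/5
Particular solution: y = e^(-3x)(4cos(5x) + (11/5)sin(5x))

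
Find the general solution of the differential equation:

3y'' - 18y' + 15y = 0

Characteristic equation: 3r² - 18r + 15 = 0
Divide by 3: r² - 6r + 5 = 0
Roots: r = 5, 1 (distinct real)
General solution: y = C₁e^(5x) + C₂e^x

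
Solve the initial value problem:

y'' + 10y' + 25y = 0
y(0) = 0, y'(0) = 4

General solution: y = (C₁ + C₂x)e^(-5x)
Repeated root r = -5
Applying ICs: C₁ = 0, C₂ = 4
Particular solution: y = 4xe^(-5x)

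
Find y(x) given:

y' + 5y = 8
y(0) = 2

General solution: y = 8/5 + Ce^(-5x)
Applying y(0) = 2: C = 2 - 8/5 = 2/5
Particular solution: y = 8/5 + (2/5)e^(-5x)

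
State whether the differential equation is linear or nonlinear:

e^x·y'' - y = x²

Linear (y and its derivatives appear to the first power only, no products of y terms)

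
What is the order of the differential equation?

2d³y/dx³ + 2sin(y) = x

The order is 3 (highest derivative is of order 3).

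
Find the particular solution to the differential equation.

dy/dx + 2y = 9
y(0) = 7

General solution: y = 9/2 + Ce^(-2x)
Applying y(0) = 7: C = 7 - 9/2 = 5/2
Particular solution: y = 9/2 + (5/2)e^(-2x)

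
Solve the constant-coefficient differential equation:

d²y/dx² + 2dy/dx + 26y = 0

Characteristic equation: r² + 2r + 26 = 0
Roots: r = -1 ± 5i (complex conjugates)
General solution: y = e^(-x)(C₁cos(5x) + C₂sin(5x))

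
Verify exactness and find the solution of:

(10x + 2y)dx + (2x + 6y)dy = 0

Verify exactness: ∂M/∂y = ∂N/∂x ✓
Find F(x,y) such that ∂F/∂x = M, ∂F/∂y = N
Solution: 5x² + 2xy + 3y² = C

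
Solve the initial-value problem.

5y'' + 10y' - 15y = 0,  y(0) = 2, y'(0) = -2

General solution: y = C₁e^x + C₂e^(-3x)
Applying ICs: C₁ = 1, C₂ = 1
Particular solution: y = e^x + e^(-3x)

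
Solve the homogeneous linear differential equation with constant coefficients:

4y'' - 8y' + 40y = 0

Characteristic equation: 4r² - 8r + 40 = 0
Divide by 4: r² - 2r + 10 = 0
Roots: r = 1 ± 3i (complex conjugates)
General solution: y = e^x(C₁cos(3x) + C₂sin(3x))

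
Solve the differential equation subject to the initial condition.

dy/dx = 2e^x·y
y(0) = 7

General solution: y = Ce^(2e^x)
Applying IC y(0) = 7:
Particular solution: y = 7e^(2(e^x - 1))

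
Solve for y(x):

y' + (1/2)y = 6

Using integrating factor method:

General solution: y = 12 + Ce^(-x/2)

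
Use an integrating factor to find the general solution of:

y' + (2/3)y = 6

Using integrating factor method:

General solution: y = 9 + Ce^(-2x/3)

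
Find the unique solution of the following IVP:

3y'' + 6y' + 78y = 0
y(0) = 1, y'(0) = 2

General solution: y = e^(-x)(C₁cos(5x) + C₂sin(5x))
Complex roots r = -1 ± 5i
Applying ICs: C₁ = 1, C₂ = 3/5
Particular solution: y = e^(-x)(cos(5x) + (3/5)sin(5x))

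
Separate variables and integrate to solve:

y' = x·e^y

Separating variables and integrating:
-e^(-y) = x²/2 + C

General solution: y = -ln(C - x²/2)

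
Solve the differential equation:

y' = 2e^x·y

Separating variables and integrating:
ln|y| = 2e^x + C

General solution: y = Ce^(2e^x)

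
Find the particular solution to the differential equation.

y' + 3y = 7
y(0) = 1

General solution: y = 7/3 + Ce^(-3x)
Applying y(0) = 1: C = 1 - 7/3 = -4/3
Particular solution: y = 7/3 - (4/3)e^(-3x)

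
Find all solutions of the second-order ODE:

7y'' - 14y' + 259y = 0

Characteristic equation: 7r² - 14r + 259 = 0
Divide by 7: r² - 2r + 37 = 0
Roots: r = 1 ± 6i (complex conjugates)
General solution: y = e^x(C₁cos(6x) + C₂sin(6x))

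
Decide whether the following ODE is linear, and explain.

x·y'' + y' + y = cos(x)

Linear (y and its derivatives appear to the first power only, no products of y terms)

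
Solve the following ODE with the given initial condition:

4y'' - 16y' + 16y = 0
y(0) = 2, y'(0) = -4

General solution: y = (C₁ + C₂x)e^(2x)
Repeated root r = 2
Applying ICs: C₁ = 2, C₂ = -8
Particular solution: y = (2 - 8x)e^(2x)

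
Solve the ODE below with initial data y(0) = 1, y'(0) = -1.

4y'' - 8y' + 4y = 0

General solution: y = (C₁ + C₂x)e^x
Repeated root r = 1
Applying ICs: C₁ = 1, C₂ = -2
Particular solution: y = (1 - 2x)e^x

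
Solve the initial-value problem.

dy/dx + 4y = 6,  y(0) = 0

General solution: y = 3/2 + Ce^(-4x)
Applying y(0) = 0: C = 0 - 3/2 = -3/2
Particular solution: y = 3/2 - (3/2)e^(-4x)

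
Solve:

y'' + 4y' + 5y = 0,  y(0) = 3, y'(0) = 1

General solution: y = e^(-2x)(C₁cos(x) + C₂sin(x))
Complex roots r = -2 ± i
Applying ICs: C₁ = 3, C₂ = 7
Particular solution: y = e^(-2x)(3cos(x) + 7sin(x))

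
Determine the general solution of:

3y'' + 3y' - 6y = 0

Characteristic equation: 3r² + 3r - 6 = 0
Divide by 3: r² + r - 2 = 0
Roots: r = 1, -2 (distinct real)
General solution: y = C₁e^x + C₂e^(-2x)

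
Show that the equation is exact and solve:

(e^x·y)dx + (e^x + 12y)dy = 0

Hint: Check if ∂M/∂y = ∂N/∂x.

Verify exactness: ∂M/∂y = ∂N/∂x ✓
Find F(x,y) such that ∂F/∂x = M, ∂F/∂y = N
Solution: e^x·y + 6y² = C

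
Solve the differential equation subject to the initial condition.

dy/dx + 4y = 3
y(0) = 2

General solution: y = 3/4 + Ce^(-4x)
Applying y(0) = 2: C = 2 - 3/4 = 5/4
Particular solution: y = 3/4 + (5/4)e^(-4x)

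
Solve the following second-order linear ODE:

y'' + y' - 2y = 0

Characteristic equation: r² + r - 2 = 0
Roots: r = 1, -2 (distinct real)
General solution: y = C₁e^x + C₂e^(-2x)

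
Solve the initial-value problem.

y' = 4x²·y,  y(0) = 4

General solution: y = Ce^(4x³/3)
Applying IC y(0) = 4:
Particular solution: y = 4e^(4x³/3)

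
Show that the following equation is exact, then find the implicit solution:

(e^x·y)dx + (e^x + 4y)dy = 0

Verify exactness: ∂M/∂y = ∂N/∂x ✓
Find F(x,y) such that ∂F/∂x = M, ∂F/∂y = N
Solution: e^x·y + 2y² = C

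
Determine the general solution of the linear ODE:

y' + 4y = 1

Using integrating factor method:

General solution: y = 1/4 + Ce^(-4x)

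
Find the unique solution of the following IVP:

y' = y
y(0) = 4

General solution: y = Ce^x
Applying IC y(0) = 4:
Particular solution: y = 4e^x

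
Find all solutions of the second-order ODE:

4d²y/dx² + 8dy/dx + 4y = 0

Characteristic equation: 4r² + 8r + 4 = 0
Divide by 4: r² + 2r + 1 = 0
Factored: (r + 1)² = 0
Repeated root: r = -1
General solution: y = (C₁ + C₂x)e^(-x)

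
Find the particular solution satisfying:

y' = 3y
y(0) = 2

General solution: y = Ce^(3x)
Applying IC y(0) = 2:
Particular solution: y = 2e^(3x)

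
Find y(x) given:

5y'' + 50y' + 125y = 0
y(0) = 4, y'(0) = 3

General solution: y = (C₁ + C₂x)e^(-5x)
Repeated root r = -5
Applying ICs: C₁ = 4, C₂ = 23
Particular solution: y = (4 + 23x)e^(-5x)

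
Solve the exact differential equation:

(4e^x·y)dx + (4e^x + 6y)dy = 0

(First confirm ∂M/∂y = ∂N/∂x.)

Verify exactness: ∂M/∂y = ∂N/∂x ✓
Find F(x,y) such that ∂F/∂x = M, ∂F/∂y = N
Solution: 4e^x·y + 3y² = C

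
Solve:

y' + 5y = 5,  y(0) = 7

General solution: y = 1 + Ce^(-5x)
Applying y(0) = 7: C = 7 - 1 = 6
Particular solution: y = 1 + 6e^(-5x)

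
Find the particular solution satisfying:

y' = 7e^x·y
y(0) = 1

General solution: y = Ce^(7e^x)
Applying IC y(0) = 1:
Particular solution: y = e^(7(e^x - 1))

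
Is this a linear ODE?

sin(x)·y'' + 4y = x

Yes. Linear (y and its derivatives appear to the first power only, no products of y terms)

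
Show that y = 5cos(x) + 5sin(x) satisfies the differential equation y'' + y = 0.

Verification:
y'' = -5cos(x) - 5sin(x)
y'' + y = 0 ✓

Yes, it is a solution.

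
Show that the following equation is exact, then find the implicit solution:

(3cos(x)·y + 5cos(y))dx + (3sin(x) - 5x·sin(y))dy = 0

Verify exactness: ∂M/∂y = ∂N/∂x ✓
Find F(x,y) such that ∂F/∂x = M, ∂F/∂y = N
Solution: 3sin(x)·y + 5x·cos(y) = C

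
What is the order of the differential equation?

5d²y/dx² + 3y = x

The order is 2 (highest derivative is of order 2).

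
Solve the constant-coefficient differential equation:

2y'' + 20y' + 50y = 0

Characteristic equation: 2r² + 20r + 50 = 0
Divide by 2: r² + 10r + 25 = 0
Factored: (r + 5)² = 0
Repeated root: r = -5
General solution: y = (C₁ + C₂x)e^(-5x)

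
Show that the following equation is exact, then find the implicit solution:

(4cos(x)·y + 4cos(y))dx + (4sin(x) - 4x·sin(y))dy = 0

Verify exactness: ∂M/∂y = ∂N/∂x ✓
Find F(x,y) such that ∂F/∂x = M, ∂F/∂y = N
Solution: 4sin(x)·y + 4x·cos(y) = C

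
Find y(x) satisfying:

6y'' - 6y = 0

Characteristic equation: 6r² - 6 = 0
Divide by 6: r² - 1 = 0
Roots: r = 1, -1 (distinct real)
General solution: y = C₁e^x + C₂e^(-x)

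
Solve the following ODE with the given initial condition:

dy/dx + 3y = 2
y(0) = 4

General solution: y = 2/3 + Ce^(-3x)
Applying y(0) = 4: C = 4 - 2/3 = 10/3
Particular solution: y = 2/3 + (10/3)e^(-3x)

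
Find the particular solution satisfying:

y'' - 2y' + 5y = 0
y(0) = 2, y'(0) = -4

General solution: y = e^x(C₁cos(2x) + C₂sin(2x))
Complex roots r = 1 ± 2i
Applying ICs: C₁ = 2, C₂ = -3
Particular solution: y = e^x(2cos(2x) - 3sin(2x))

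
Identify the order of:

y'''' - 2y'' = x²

The order is 4 (highest derivative is of order 4).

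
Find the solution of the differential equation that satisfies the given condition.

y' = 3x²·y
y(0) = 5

General solution: y = Ce^(x³)
Applying IC y(0) = 5:
Particular solution: y = 5e^(x³)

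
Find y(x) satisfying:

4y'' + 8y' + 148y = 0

Characteristic equation: 4r² + 8r + 148 = 0
Divide by 4: r² + 2r + 37 = 0
Roots: r = -1 ± 6i (complex conjugates)
General solution: y = e^(-x)(C₁cos(6x) + C₂sin(6x))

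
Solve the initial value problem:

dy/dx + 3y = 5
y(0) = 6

General solution: y = 5/3 + Ce^(-3x)
Applying y(0) = 6: C = 6 - 5/3 = 13/3
Particular solution: y = 5/3 + (13/3)e^(-3x)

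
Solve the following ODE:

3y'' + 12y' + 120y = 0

Characteristic equation: 3r² + 12r + 120 = 0
Divide by 3: r² + 4r + 40 = 0
Roots: r = -2 ± 6i (complex conjugates)
General solution: y = e^(-2x)(C₁cos(6x) + C₂sin(6x))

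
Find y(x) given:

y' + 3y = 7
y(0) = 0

General solution: y = 7/3 + Ce^(-3x)
Applying y(0) = 0: C = 0 - 7/3 = -7/3
Particular solution: y = 7/3 - (7/3)e^(-3x)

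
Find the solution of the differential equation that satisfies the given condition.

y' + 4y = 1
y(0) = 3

General solution: y = 1/4 + Ce^(-4x)
Applying y(0) = 3: C = 3 - 1/4 = 11/4
Particular solution: y = 1/4 + (11/4)e^(-4x)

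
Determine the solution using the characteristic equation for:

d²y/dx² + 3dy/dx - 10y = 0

Characteristic equation: r² + 3r - 10 = 0
Roots: r = 2, -5 (distinct real)
General solution: y = C₁e^(2x) + C₂e^(-5x)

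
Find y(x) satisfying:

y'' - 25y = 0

Characteristic equation: r² - 25 = 0
Roots: r = 5, -5 (distinct real)
General solution: y = C₁e^(5x) + C₂e^(-5x)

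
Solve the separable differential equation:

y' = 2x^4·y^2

Separating variables and integrating:
-1/y = 2x^5/5 + C

General solution: y^-1 = (-2/5)x^5 + C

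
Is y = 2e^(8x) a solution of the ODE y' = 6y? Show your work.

Verification:
y = 2e^(8x)
y' = 16e^(8x)
But 6y = 12e^(8x)
y' ≠ 6y — the derivative does not match

No, it is not a solution.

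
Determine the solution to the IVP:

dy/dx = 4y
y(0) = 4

General solution: y = Ce^(4x)
Applying IC y(0) = 4:
Particular solution: y = 4e^(4x)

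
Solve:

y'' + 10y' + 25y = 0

Characteristic equation: r² + 10r + 25 = 0
Factored: (r + 5)² = 0
Repeated root: r = -5
General solution: y = (C₁ + C₂x)e^(-5x)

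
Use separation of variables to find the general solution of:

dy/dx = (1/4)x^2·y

Separating variables and integrating:
ln|y| = x^3/12 + C

General solution: y = Ce^(x^3/12)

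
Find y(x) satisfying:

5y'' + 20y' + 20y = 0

Characteristic equation: 5r² + 20r + 20 = 0
Divide by 5: r² + 4r + 4 = 0
Factored: (r + 2)² = 0
Repeated root: r = -2
General solution: y = (C₁ + C₂x)e^(-2x)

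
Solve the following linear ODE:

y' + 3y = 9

Using integrating factor method:

General solution: y = 3 + Ce^(-3x)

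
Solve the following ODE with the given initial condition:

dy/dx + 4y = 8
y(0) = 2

General solution: y = 2 + Ce^(-4x)
Applying y(0) = 2: C = 2 - 2 = 0
Particular solution: y = 2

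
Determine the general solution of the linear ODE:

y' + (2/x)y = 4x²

Using integrating factor method:

General solution: y = (4/5)x^3 + Cx^(-2)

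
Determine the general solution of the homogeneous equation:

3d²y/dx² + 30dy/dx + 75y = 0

Characteristic equation: 3r² + 30r + 75 = 0
Divide by 3: r² + 10r + 25 = 0
Factored: (r + 5)² = 0
Repeated root: r = -5
General solution: y = (C₁ + C₂x)e^(-5x)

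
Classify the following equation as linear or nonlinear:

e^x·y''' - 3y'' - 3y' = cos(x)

Linear (y and its derivatives appear to the first power only, no products of y terms)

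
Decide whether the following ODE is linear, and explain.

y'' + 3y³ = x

Nonlinear (y³ term)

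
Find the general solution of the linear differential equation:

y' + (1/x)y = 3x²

Using integrating factor method:

General solution: y = (3/4)x^3 + C/x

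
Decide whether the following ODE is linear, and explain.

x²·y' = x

Linear (y and its derivatives appear to the first power only, no products of y terms)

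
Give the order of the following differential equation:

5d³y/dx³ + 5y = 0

The order is 3 (highest derivative is of order 3).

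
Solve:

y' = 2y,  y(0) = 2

General solution: y = Ce^(2x)
Applying IC y(0) = 2:
Particular solution: y = 2e^(2x)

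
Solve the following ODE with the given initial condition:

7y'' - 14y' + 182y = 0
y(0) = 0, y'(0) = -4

General solution: y = e^x(C₁cos(5x) + C₂sin(5x))
Complex roots r = 1 ± 5i
Applying ICs: C₁ = 0, C₂ = -4/5
Particular solution: y = e^x(-(4/5)sin(5x))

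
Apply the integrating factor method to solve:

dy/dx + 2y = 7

Using integrating factor method:

General solution: y = 7/2 + Ce^(-2x)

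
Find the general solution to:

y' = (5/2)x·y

Separating variables and integrating:
ln|y| = 5x^2/4 + C

General solution: y = Ce^(5x^2/4)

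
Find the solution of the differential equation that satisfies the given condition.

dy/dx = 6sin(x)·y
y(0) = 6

General solution: y = Ce^(-6cos(x))
Applying IC y(0) = 6:
Particular solution: y = 6e^(6(1-cos(x)))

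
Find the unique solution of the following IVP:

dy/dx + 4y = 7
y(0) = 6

General solution: y = 7/4 + Ce^(-4x)
Applying y(0) = 6: C = 6 - 7/4 = 17/4
Particular solution: y = 7/4 + (17/4)e^(-4x)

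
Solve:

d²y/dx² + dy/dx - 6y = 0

Characteristic equation: r² + r - 6 = 0
Roots: r = 2, -3 (distinct real)
General solution: y = C₁e^(2x) + C₂e^(-3x)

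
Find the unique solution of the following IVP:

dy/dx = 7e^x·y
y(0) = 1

General solution: y = Ce^(7e^x)
Applying IC y(0) = 1:
Particular solution: y = e^(7(e^x - 1))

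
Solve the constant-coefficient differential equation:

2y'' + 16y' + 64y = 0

Characteristic equation: 2r² + 16r + 64 = 0
Divide by 2: r² + 8r + 32 = 0
Roots: r = -4 ± 4i (complex conjugates)
General solution: y = e^(-4x)(C₁cos(4x) + C₂sin(4x))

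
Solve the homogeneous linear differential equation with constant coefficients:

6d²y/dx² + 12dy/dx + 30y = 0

Characteristic equation: 6r² + 12r + 30 = 0
Divide by 6: r² + 2r + 5 = 0
Roots: r = -1 ± 2i (complex conjugates)
General solution: y = e^(-x)(C₁cos(2x) + C₂sin(2x))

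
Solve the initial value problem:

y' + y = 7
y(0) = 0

General solution: y = 7 + Ce^(-x)
Applying y(0) = 0: C = 0 - 7 = -7
Particular solution: y = 7 - 7e^(-x)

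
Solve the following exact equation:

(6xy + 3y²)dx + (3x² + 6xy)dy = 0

Verify exactness: ∂M/∂y = ∂N/∂x ✓
Find F(x,y) such that ∂F/∂x = M, ∂F/∂y = N
Solution: 3x²y + 3xy² = C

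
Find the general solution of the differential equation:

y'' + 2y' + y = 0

Characteristic equation: r² + 2r + 1 = 0
Factored: (r + 1)² = 0
Repeated root: r = -1
General solution: y = (C₁ + C₂x)e^(-x)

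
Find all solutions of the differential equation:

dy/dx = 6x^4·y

Separating variables and integrating:
ln|y| = 6x^5/5 + C

General solution: y = Ce^(6x^5/5)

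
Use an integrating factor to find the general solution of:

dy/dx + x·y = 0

Using integrating factor method:

General solution: y = Ce^(-x^2/2)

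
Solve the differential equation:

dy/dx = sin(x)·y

Separating variables and integrating:
ln|y| = -cos(x) + C

General solution: y = Ce^(-cos(x))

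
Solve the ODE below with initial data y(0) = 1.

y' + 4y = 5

General solution: y = 5/4 + Ce^(-4x)
Applying y(0) = 1: C = 1 - 5/4 = -1/4
Particular solution: y = 5/4 - (1/4)e^(-4x)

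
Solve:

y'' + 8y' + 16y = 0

Characteristic equation: r² + 8r + 16 = 0
Factored: (r + 4)² = 0
Repeated root: r = -4
General solution: y = (C₁ + C₂x)e^(-4x)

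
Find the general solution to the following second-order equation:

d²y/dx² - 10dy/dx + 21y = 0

Characteristic equation: r² - 10r + 21 = 0
Roots: r = 3, 7 (distinct real)
General solution: y = C₁e^(3x) + C₂e^(7x)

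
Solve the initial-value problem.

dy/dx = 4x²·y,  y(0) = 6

General solution: y = Ce^(4x³/3)
Applying IC y(0) = 6:
Particular solution: y = 6e^(4x³/3)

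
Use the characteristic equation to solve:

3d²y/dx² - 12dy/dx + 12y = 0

Characteristic equation: 3r² - 12r + 12 = 0
Divide by 3: r² - 4r + 4 = 0
Factored: (r - 2)² = 0
Repeated root: r = 2
General solution: y = (C₁ + C₂x)e^(2x)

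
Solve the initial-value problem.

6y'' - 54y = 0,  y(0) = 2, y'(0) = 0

General solution: y = C₁e^(3x) + C₂e^(-3x)
Applying ICs: C₁ = 1, C₂ = 1
Particular solution: y = e^(3x) + e^(-3x)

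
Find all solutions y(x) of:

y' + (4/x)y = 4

Using integrating factor method:

General solution: y = (4/5)x + Cx^(-4)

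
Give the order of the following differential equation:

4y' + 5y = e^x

The order is 1 (highest derivative is of order 1).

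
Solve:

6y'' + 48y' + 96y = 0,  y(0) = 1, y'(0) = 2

General solution: y = (C₁ + C₂x)e^(-4x)
Repeated root r = -4
Applying ICs: C₁ = 1, C₂ = 6
Particular solution: y = (1 + 6x)e^(-4x)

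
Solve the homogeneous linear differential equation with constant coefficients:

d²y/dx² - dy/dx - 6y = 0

Characteristic equation: r² - r - 6 = 0
Roots: r = 3, -2 (distinct real)
General solution: y = C₁e^(3x) + C₂e^(-2x)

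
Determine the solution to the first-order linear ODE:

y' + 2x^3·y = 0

Using integrating factor method:

General solution: y = Ce^(-x^4/2)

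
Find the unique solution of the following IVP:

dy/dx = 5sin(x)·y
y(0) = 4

General solution: y = Ce^(-5cos(x))
Applying IC y(0) = 4:
Particular solution: y = 4e^(5(1-cos(x)))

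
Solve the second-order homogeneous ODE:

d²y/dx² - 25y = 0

Characteristic equation: r² - 25 = 0
Roots: r = 5, -5 (distinct real)
General solution: y = C₁e^(5x) + C₂e^(-5x)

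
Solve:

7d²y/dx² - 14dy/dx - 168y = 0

Characteristic equation: 7r² - 14r - 168 = 0
Divide by 7: r² - 2r - 24 = 0
Roots: r = 6, -4 (distinct real)
General solution: y = C₁e^(6x) + C₂e^(-4x)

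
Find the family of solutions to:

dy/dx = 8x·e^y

Separating variables and integrating:
-e^(-y) = 4x² + C

General solution: y = -ln(C - 4x²)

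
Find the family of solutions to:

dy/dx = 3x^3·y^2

Separating variables and integrating:
-1/y = 3x^4/4 + C

General solution: y^-1 = (-3/4)x^4 + C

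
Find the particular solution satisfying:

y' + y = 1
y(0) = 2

General solution: y = 1 + Ce^(-x)
Applying y(0) = 2: C = 2 - 1 = 1
Particular solution: y = 1 + e^(-x)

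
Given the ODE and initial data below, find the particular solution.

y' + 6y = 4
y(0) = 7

General solution: y = 2/3 + Ce^(-6x)
Applying y(0) = 7: C = 7 - 2/3 = 19/3
Particular solution: y = 2/3 + (19/3)e^(-6x)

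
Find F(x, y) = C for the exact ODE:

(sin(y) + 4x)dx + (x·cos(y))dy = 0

Verify exactness: ∂M/∂y = ∂N/∂x ✓
Find F(x,y) such that ∂F/∂x = M, ∂F/∂y = N
Solution: x·sin(y) + 2x² = C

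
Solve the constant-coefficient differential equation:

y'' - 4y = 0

Characteristic equation: r² - 4 = 0
Roots: r = 2, -2 (distinct real)
General solution: y = C₁e^(2x) + C₂e^(-2x)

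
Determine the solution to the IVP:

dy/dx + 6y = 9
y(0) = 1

General solution: y = 3/2 + Ce^(-6x)
Applying y(0) = 1: C = 1 - 3/2 = -1/2
Particular solution: y = 3/2 - (1/2)e^(-6x)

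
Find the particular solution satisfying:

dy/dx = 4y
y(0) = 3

General solution: y = Ce^(4x)
Applying IC y(0) = 3:
Particular solution: y = 3e^(4x)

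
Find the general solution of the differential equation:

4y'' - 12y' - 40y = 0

Characteristic equation: 4r² - 12r - 40 = 0
Divide by 4: r² - 3r - 10 = 0
Roots: r = 5, -2 (distinct real)
General solution: y = C₁e^(5x) + C₂e^(-2x)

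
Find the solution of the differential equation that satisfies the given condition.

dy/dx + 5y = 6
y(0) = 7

General solution: y = 6/5 + Ce^(-5x)
Applying y(0) = 7: C = 7 - 6/5 = 29/5
Particular solution: y = 6/5 + (29/5)e^(-5x)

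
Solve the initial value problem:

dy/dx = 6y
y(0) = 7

General solution: y = Ce^(6x)
Applying IC y(0) = 7:
Particular solution: y = 7e^(6x)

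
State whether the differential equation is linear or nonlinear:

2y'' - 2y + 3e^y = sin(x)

Nonlinear (e^y is nonlinear in y)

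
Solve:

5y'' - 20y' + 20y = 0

Characteristic equation: 5r² - 20r + 20 = 0
Divide by 5: r² - 4r + 4 = 0
Factored: (r - 2)² = 0
Repeated root: r = 2
General solution: y = (C₁ + C₂x)e^(2x)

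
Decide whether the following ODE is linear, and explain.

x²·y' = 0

Linear (y and its derivatives appear to the first power only, no products of y terms)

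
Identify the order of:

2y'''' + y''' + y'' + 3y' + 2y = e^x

The order is 4 (highest derivative is of order 4).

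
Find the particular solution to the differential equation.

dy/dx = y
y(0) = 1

General solution: y = Ce^x
Applying IC y(0) = 1:
Particular solution: y = e^x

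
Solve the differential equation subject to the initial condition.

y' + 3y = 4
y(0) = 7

General solution: y = 4/3 + Ce^(-3x)
Applying y(0) = 7: C = 7 - 4/3 = 17/3
Particular solution: y = 4/3 + (17/3)e^(-3x)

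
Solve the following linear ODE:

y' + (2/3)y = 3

Using integrating factor method:

General solution: y = 9/2 + Ce^(-2x/3)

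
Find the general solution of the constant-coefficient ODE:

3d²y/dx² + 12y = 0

Characteristic equation: 3r² + 12 = 0
Divide by 3: r² + 4 = 0
Roots: r = ±2i (complex conjugates)
General solution: y = C₁cos(2x) + C₂sin(2x)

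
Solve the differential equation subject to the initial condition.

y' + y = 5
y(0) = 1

General solution: y = 5 + Ce^(-x)
Applying y(0) = 1: C = 1 - 5 = -4
Particular solution: y = 5 - 4e^(-x)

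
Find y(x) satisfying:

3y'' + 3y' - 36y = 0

Characteristic equation: 3r² + 3r - 36 = 0
Divide by 3: r² + r - 12 = 0
Roots: r = 3, -4 (distinct real)
General solution: y = C₁e^(3x) + C₂e^(-4x)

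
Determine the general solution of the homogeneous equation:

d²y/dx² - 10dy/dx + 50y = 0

Characteristic equation: r² - 10r + 50 = 0
Roots: r = 5 ± 5i (complex conjugates)
General solution: y = e^(5x)(C₁cos(5x) + C₂sin(5x))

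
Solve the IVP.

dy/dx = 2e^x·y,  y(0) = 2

General solution: y = Ce^(2e^x)
Applying IC y(0) = 2:
Particular solution: y = 2e^(2(e^x - 1))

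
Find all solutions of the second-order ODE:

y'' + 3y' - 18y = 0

Characteristic equation: r² + 3r - 18 = 0
Roots: r = 3, -6 (distinct real)
General solution: y = C₁e^(3x) + C₂e^(-6x)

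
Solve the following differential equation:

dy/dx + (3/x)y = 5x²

Using integrating factor method:

General solution: y = (5/6)x^3 + Cx^(-3)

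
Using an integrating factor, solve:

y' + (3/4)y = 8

Using integrating factor method:

General solution: y = 32/3 + Ce^(-3x/4)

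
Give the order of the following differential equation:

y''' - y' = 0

The order is 3 (highest derivative is of order 3).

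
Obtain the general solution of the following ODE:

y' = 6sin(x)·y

Separating variables and integrating:
ln|y| = -6cos(x) + C

General solution: y = Ce^(-6cos(x))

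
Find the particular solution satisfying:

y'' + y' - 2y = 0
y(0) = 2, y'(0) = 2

General solution: y = C₁e^x + C₂e^(-2x)
Applying ICs: C₁ = 2, C₂ = 0
Particular solution: y = 2e^x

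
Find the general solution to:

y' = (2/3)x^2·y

Separating variables and integrating:
ln|y| = 2x^3/9 + C

General solution: y = Ce^(2x^3/9)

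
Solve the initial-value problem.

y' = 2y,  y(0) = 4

General solution: y = Ce^(2x)
Applying IC y(0) = 4:
Particular solution: y = 4e^(2x)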